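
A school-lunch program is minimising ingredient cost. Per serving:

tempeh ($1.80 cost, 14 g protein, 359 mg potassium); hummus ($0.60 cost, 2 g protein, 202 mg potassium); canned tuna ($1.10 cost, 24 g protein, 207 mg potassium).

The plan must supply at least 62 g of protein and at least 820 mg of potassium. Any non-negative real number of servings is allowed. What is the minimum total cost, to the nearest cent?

$3.63

The cheapest plan sits at a corner of the feasible region — with two constraints it uses at most two foods.
tempeh only: max(62/14, 820/359) = 4.429 servings → $7.97.
hummus only: max(62/2, 820/202) = 31 servings → $18.60.
canned tuna only: max(62/24, 820/207) = 3.961 servings → $4.36.
tempeh + hummus: the both-tight solution has a negative serving — not a feasible corner.
tempeh + canned tuna with both tight: 1.197 servings and 1.885 servings → $4.23.
hummus + canned tuna with both tight: 1.544 servings and 2.455 servings → $3.63.
Cheapest feasible corner: $3.63.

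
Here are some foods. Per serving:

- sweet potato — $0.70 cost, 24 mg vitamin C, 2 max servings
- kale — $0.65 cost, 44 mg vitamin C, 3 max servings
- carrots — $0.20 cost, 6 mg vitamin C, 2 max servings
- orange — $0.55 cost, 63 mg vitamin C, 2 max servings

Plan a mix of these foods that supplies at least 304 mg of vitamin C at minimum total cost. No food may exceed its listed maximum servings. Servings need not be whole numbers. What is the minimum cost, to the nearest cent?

Cost per mg of vitamin C: orange $0.0087, kale $0.0148, sweet potato $0.0292, carrots $0.0333.
Take 2 servings of orange: +126.0 mg vitamin C for $1.10 (total $1.10, still need 178.0 mg).
Take 3 servings of kale: +132.0 mg vitamin C for $1.95 (total $3.05, still need 46.0 mg).
Take 1.917 servings of sweet potato: +46.0 mg vitamin C for $1.34 (total $4.39, still need 0.0 mg).
Greedy by cheapest-per-mg is optimal for a single linear constraint, so the minimum cost is $4.39.

$4.39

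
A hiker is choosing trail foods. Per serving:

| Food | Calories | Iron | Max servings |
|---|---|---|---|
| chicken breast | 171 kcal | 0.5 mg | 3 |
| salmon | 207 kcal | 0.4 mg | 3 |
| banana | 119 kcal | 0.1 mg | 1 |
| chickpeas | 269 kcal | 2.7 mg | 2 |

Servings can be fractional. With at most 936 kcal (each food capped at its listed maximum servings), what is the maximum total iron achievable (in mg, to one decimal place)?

6.6 mg

Iron per kcal: chickpeas 0.01004, chicken breast 0.002924, salmon 0.001932, banana 0.0008403.
Take 2 servings of chickpeas: uses 538 kcal, +5.4 mg iron (running total 5.4 mg).
Take 2.327 servings of chicken breast: uses 398 kcal, +1.2 mg iron (running total 6.6 mg).
Filling greedily by iron-per-kcal is optimal for one linear limit, giving 6.6 mg.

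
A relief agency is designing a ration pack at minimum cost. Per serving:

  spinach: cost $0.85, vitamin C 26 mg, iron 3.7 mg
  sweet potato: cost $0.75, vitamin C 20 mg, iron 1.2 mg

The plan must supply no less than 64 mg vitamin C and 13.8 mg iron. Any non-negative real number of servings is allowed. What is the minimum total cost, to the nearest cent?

$3.17

With two linear requirements the optimum uses one or two foods; enumerate the corners.
spinach only: max(64/26, 13.8/3.7) = 3.73 servings → $3.17.
sweet potato only: max(64/20, 13.8/1.2) = 11.5 servings → $8.62.
spinach + sweet potato: the both-tight solution has a negative serving — not a feasible corner.
Cheapest feasible corner: $3.17.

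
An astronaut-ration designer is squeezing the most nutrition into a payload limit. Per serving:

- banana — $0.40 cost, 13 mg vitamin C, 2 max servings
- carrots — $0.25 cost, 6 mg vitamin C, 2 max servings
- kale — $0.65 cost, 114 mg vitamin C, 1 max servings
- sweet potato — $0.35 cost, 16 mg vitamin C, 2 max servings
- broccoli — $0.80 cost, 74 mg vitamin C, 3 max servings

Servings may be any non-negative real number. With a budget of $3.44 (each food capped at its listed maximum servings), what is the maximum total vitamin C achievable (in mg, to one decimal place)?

Vitamin C per dollar: kale 175.4, broccoli 92.5, sweet potato 45.71, banana 32.5, carrots 24.
Take 1 serving of kale: spends $0.65, +114.0 mg vitamin C (running total 114.0 mg).
Take 3 servings of broccoli: spends $2.40, +222.0 mg vitamin C (running total 336.0 mg).
Take 1.114 servings of sweet potato: spends $0.39, +17.8 mg vitamin C (running total 353.8 mg).
Filling greedily by vitamin C-per-dollar is optimal for one linear limit, giving 353.8 mg.

353.8 mg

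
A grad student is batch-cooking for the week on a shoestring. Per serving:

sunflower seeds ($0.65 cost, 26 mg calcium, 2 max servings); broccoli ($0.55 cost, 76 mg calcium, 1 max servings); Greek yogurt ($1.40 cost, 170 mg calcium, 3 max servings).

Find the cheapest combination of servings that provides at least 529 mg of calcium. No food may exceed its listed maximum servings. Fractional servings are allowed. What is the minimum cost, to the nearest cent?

$4.28

Cost per mg of calcium: broccoli $0.0072, Greek yogurt $0.0082, sunflower seeds $0.0250.
Take 1 serving of broccoli: +76.0 mg calcium for $0.55 (total $0.55, still need 453.0 mg).
Take 2.665 servings of Greek yogurt: +453.0 mg calcium for $3.73 (total $4.28, still need 0.0 mg).
Filling from the cheapest source first is optimal under one linear minimum: $4.28.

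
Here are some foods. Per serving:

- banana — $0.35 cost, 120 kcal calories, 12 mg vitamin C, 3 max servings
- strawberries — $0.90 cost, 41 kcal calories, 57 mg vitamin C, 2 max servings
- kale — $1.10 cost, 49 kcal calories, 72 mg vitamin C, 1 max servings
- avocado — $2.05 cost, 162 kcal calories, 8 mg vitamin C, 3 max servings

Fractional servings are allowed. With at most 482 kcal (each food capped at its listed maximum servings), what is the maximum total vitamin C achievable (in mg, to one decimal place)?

Vitamin C per kcal: kale 1.469, strawberries 1.39, banana 0.1, avocado 0.04938.
Take 1 serving of kale: uses 49 kcal, +72.0 mg vitamin C (running total 72.0 mg).
Take 2 servings of strawberries: uses 82 kcal, +114.0 mg vitamin C (running total 186.0 mg).
Take 2.925 servings of banana: uses 351 kcal, +35.1 mg vitamin C (running total 221.1 mg).
Greedy by best ratio exhausts the calories allowance optimally: 221.1 mg.

221.1 mg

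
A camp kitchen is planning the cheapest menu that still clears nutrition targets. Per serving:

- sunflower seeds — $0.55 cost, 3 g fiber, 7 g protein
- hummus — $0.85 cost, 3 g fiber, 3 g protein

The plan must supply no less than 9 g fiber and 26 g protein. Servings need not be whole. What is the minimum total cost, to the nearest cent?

sunflower seeds only: max(9/3, 26/7) = 3.714 servings → $2.04.
hummus only: max(9/3, 26/3) = 8.667 servings → $7.37.
sunflower seeds + hummus with both targets exact would need a negative amount; discard.
So the least-cost plan costs $2.04.

$2.04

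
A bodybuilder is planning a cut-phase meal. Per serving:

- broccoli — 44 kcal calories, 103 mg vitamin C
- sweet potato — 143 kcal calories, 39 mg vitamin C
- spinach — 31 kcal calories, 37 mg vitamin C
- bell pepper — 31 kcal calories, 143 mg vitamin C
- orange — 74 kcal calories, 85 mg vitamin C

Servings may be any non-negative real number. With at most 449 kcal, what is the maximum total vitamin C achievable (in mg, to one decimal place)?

2071.2 mg

Vitamin C per kcal: bell pepper 4.613, broccoli 2.341, spinach 1.194, orange 1.149, sweet potato 0.2727.
With no serving limits, spend the whole calories allowance on bell pepper: 449 kcal / 31 kcal × 143 mg = 2071.2 mg.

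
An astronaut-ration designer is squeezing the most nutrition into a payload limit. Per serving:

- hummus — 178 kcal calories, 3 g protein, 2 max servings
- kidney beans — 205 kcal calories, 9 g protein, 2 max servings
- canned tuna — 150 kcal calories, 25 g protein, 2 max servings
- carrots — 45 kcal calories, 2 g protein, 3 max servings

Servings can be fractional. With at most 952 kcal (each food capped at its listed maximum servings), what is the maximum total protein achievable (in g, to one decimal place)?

75.8 g

Protein per kcal: canned tuna 0.1667, carrots 0.04444, kidney beans 0.0439, hummus 0.01685.
Take 2 servings of canned tuna: uses 300 kcal, +50.0 g protein (running total 50.0 g).
Take 3 servings of carrots: uses 135 kcal, +6.0 g protein (running total 56.0 g).
Take 2 servings of kidney beans: uses 410 kcal, +18.0 g protein (running total 74.0 g).
Take 0.6011 servings of hummus: uses 107 kcal, +1.8 g protein (running total 75.8 g).
Greedy by best ratio exhausts the calories allowance optimally: 75.8 g.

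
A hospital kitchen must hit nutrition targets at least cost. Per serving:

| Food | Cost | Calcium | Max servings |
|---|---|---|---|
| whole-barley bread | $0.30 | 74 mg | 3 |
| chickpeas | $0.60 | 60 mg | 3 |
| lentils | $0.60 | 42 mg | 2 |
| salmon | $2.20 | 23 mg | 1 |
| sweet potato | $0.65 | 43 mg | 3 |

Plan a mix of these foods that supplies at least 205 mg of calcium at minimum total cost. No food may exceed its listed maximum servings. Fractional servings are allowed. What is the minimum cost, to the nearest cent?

$0.83

Cost per mg of calcium: whole-barley bread $0.0041, chickpeas $0.0100, lentils $0.0143, sweet potato $0.0151, salmon $0.0957.
Take 2.77 servings of whole-barley bread: +205.0 mg calcium for $0.83 (total $0.83, still need 0.0 mg).
Filling from the cheapest source first is optimal under one linear minimum: $0.83.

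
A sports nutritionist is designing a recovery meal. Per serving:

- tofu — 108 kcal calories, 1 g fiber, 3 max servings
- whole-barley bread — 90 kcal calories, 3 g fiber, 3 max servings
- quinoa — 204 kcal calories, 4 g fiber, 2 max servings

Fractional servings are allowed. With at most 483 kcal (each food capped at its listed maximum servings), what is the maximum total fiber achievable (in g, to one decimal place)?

13.2 g

Fiber per kcal: whole-barley bread 0.03333, quinoa 0.01961, tofu 0.009259.
Take 3 servings of whole-barley bread: uses 270 kcal, +9.0 g fiber (running total 9.0 g).
Take 1.044 servings of quinoa: uses 213 kcal, +4.2 g fiber (running total 13.2 g).
Greedy by best ratio exhausts the calories allowance optimally: 13.2 g.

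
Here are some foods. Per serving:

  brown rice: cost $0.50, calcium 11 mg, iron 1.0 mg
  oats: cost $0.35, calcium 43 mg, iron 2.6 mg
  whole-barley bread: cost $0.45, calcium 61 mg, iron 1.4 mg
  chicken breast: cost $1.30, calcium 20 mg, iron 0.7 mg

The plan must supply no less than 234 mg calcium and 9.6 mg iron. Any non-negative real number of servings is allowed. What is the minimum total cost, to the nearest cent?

$1.81

A basic optimal solution has at most two foods positive. Try each food alone and each pair with both targets met exactly.
brown rice only: max(234/11, 9.6/1.0) = 21.27 servings → $10.64.
oats only: max(234/43, 9.6/2.6) = 5.442 servings → $1.90.
whole-barley bread only: max(234/61, 9.6/1.4) = 6.857 servings → $3.09.
chicken breast only: max(234/20, 9.6/0.7) = 13.71 servings → $17.83.
brown rice + oats: intersection lies outside the first quadrant.
brown rice + whole-barley bread with both tight: 5.658 servings and 2.816 servings → $4.10.
brown rice + chicken breast with both tight: 2.293 servings and 10.44 servings → $14.72.
oats + whole-barley bread with both tight: 2.622 servings and 1.988 servings → $1.81.
oats + chicken breast with both tight: 1.288 servings and 8.932 servings → $12.06.
whole-barley bread + chicken breast: the both-tight solution has a negative serving — not a feasible corner.
The minimum over all feasible corners is $1.81.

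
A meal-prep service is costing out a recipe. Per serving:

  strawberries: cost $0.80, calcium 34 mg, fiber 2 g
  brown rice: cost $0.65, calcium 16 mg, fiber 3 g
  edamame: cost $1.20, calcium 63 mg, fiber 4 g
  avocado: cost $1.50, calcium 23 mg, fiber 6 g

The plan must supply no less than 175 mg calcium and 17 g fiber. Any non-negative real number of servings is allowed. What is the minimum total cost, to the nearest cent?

Compare the cost at each extreme point of the feasible region.
strawberries only: max(175/34, 17/2) = 8.5 servings → $6.80.
brown rice only: max(175/16, 17/3) = 10.94 servings → $7.11.
edamame only: max(175/63, 17/4) = 4.25 servings → $5.10.
avocado only: max(175/23, 17/6) = 7.609 servings → $11.41.
strawberries + brown rice with both tight: 3.614 servings and 3.257 servings → $5.01.
strawberries + edamame: intersection lies outside the first quadrant.
strawberries + avocado with both tight: 4.171 servings and 1.443 servings → $5.50.
brown rice + edamame with both tight: 2.968 servings and 2.024 servings → $4.36.
brown rice + avocado with both targets exact would need a negative amount; discard.
edamame + avocado with both tight: 2.304 servings and 1.297 servings → $4.71.
The minimum over all feasible corners is $4.36.

$4.36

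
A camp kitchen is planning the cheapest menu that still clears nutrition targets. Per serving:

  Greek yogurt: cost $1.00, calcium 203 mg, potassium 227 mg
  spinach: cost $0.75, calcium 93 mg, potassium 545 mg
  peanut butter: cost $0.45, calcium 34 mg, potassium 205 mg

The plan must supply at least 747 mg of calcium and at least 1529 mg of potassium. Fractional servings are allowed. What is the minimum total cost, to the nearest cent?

$4.14

The cheapest plan sits at a corner of the feasible region — with two constraints it uses at most two foods.
Greek yogurt only: max(747/203, 1529/227) = 6.736 servings → $6.74.
spinach only: max(747/93, 1529/545) = 8.032 servings → $6.02.
peanut butter only: max(747/34, 1529/205) = 21.97 servings → $9.89.
Greek yogurt + spinach with both tight: 2.959 servings and 1.573 servings → $4.14.
Greek yogurt + peanut butter with both tight: 2.984 servings and 4.154 servings → $4.85.
spinach + peanut butter with both targets exact would need a negative amount; discard.
The minimum over all feasible corners is $4.14.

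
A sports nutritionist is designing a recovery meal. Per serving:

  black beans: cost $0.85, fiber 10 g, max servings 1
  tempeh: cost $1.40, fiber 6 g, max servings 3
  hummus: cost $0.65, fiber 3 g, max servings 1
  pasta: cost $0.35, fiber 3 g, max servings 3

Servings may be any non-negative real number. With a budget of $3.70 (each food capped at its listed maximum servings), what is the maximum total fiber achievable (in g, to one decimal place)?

Fiber per dollar: black beans 11.76, pasta 8.571, hummus 4.615, tempeh 4.286.
Take 1 serving of black beans: spends $0.85, +10.0 g fiber (running total 10.0 g).
Take 3 servings of pasta: spends $1.05, +9.0 g fiber (running total 19.0 g).
Take 1 serving of hummus: spends $0.65, +3.0 g fiber (running total 22.0 g).
Take 0.8214 servings of tempeh: spends $1.15, +4.9 g fiber (running total 26.9 g).
Greedy by best ratio exhausts the cost allowance optimally: 26.9 g.

26.9 g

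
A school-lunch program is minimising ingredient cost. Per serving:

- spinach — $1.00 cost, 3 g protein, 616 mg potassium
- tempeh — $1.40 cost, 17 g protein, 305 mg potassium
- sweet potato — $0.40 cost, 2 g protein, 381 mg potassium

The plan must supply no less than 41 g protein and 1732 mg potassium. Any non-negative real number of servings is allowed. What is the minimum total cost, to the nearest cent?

For a min-cost LP with two ≥-constraints, a basic feasible solution has at most two positive variables.
spinach only: max(41/3, 1732/616) = 13.67 servings → $13.67.
tempeh only: max(41/17, 1732/305) = 5.679 servings → $7.95.
sweet potato only: max(41/2, 1732/381) = 20.5 servings → $8.20.
spinach + tempeh with both tight: 1.772 servings and 2.099 servings → $4.71.
spinach + sweet potato: intersection lies outside the first quadrant.
tempeh + sweet potato with both tight: 2.072 servings and 2.887 servings → $4.06.
So the least-cost plan costs $4.06.

$4.06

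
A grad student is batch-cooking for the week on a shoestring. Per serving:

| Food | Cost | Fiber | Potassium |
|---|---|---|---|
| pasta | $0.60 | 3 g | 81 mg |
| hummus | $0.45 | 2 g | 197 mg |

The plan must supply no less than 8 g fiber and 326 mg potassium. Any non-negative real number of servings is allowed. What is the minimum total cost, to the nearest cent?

$1.64

A basic optimal solution has at most two foods positive. Try each food alone and each pair with both targets met exactly.
pasta only: max(8/3, 326/81) = 4.025 servings → $2.41.
hummus only: max(8/2, 326/197) = 4 servings → $1.80.
pasta + hummus with both tight: 2.154 servings and 0.7692 servings → $1.64.
So the least-cost plan costs $1.64.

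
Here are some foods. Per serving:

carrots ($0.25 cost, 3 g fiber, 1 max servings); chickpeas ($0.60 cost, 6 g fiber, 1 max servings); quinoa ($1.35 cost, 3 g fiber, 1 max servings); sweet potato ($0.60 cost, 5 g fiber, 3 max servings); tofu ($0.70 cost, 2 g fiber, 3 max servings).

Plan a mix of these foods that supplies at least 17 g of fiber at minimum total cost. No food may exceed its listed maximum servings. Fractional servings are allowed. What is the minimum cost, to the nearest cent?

Cost per g of fiber: carrots $0.0833, chickpeas $0.1000, sweet potato $0.1200, tofu $0.3500, quinoa $0.4500.
Take 1 serving of carrots: +3.0 g fiber for $0.25 (total $0.25, still need 14.0 g).
Take 1 serving of chickpeas: +6.0 g fiber for $0.60 (total $0.85, still need 8.0 g).
Take 1.6 servings of sweet potato: +8.0 g fiber for $0.96 (total $1.81, still need 0.0 g).
Filling from the cheapest source first is optimal under one linear minimum: $1.81.

$1.81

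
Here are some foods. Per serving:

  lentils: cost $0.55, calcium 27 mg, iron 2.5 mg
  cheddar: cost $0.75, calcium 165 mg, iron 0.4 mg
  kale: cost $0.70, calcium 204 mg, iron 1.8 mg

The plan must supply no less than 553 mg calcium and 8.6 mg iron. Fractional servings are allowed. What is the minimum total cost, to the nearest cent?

$2.65

Two binding constraints pin down two serving amounts, so the optimal mix uses at most two foods. The candidates are each food alone (scaled to the tighter of calcium/iron) and each pair with both constraints tight.
lentils only: max(553/27, 8.6/2.5) = 20.48 servings → $11.26.
cheddar only: max(553/165, 8.6/0.4) = 21.5 servings → $16.12.
kale only: max(553/204, 8.6/1.8) = 4.778 servings → $3.34.
lentils + cheddar with both tight: 2.982 servings and 2.864 servings → $3.79.
lentils + kale with both tight: 1.645 servings and 2.493 servings → $2.65.
cheddar + kale: the both-tight solution has a negative serving — not a feasible corner.
The minimum over all feasible corners is $2.65.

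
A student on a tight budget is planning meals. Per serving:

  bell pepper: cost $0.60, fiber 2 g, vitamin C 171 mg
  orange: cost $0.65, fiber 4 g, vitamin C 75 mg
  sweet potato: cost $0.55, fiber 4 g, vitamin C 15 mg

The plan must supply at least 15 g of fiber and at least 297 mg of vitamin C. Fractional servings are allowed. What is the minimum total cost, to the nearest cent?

Two binding constraints pin down two serving amounts, so the optimal mix uses at most two foods. The candidates are each food alone (scaled to the tighter of fiber/vitamin C) and each pair with both constraints tight.
bell pepper only: max(15/2, 297/171) = 7.5 servings → $4.50.
orange only: max(15/4, 297/75) = 3.96 servings → $2.57.
sweet potato only: max(15/4, 297/15) = 19.8 servings → $10.89.
bell pepper + orange with both tight: 0.118 servings and 3.691 servings → $2.47.
bell pepper + sweet potato with both tight: 1.472 servings and 3.014 servings → $2.54.
orange + sweet potato: intersection lies outside the first quadrant.
Cheapest feasible corner: $2.47.

$2.47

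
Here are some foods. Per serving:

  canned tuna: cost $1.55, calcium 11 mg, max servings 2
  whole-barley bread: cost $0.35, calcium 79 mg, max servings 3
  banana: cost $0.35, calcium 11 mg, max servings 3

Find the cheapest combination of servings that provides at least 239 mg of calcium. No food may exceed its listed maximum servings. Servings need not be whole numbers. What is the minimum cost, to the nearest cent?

$1.11

Cost per mg of calcium: whole-barley bread $0.0044, banana $0.0318, canned tuna $0.1409.
Take 3 servings of whole-barley bread: +237.0 mg calcium for $1.05 (total $1.05, still need 2.0 mg).
Take 0.1818 servings of banana: +2.0 mg calcium for $0.06 (total $1.11, still need 0.0 mg).
Greedy by cheapest-per-mg is optimal for a single linear constraint, so the minimum cost is $1.11.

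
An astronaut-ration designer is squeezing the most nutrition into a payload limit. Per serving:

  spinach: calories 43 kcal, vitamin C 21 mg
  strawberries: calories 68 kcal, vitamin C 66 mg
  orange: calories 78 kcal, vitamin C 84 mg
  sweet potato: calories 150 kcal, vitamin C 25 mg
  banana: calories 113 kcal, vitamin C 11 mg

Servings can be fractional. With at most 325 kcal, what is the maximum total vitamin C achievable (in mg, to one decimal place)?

Vitamin C per kcal: orange 1.077, strawberries 0.9706, spinach 0.4884, sweet potato 0.1667, banana 0.09735.
With no serving limits, spend the whole calories allowance on orange: 325 kcal / 78 kcal × 84 mg = 350.0 mg.

350.0 mg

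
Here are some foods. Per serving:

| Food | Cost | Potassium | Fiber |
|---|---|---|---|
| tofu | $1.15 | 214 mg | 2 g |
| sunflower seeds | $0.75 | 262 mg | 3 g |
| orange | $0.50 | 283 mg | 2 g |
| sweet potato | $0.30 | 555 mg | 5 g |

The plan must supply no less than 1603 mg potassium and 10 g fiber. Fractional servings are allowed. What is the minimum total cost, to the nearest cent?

$0.87

Compare the cost at each extreme point of the feasible region.
tofu only: max(1603/214, 10/2) = 7.491 servings → $8.61.
sunflower seeds only: max(1603/262, 10/3) = 6.118 servings → $4.59.
orange only: max(1603/283, 10/2) = 5.664 servings → $2.83.
sweet potato only: max(1603/555, 10/5) = 2.888 servings → $0.87.
tofu + sunflower seeds with both targets exact would need a negative amount; discard.
tofu + orange: the both-tight solution has a negative serving — not a feasible corner.
tofu + sweet potato: intersection lies outside the first quadrant.
sunflower seeds + orange with both targets exact would need a negative amount; discard.
sunflower seeds + sweet potato: the both-tight solution has a negative serving — not a feasible corner.
orange + sweet potato: intersection lies outside the first quadrant.
The minimum over all feasible corners is $0.87.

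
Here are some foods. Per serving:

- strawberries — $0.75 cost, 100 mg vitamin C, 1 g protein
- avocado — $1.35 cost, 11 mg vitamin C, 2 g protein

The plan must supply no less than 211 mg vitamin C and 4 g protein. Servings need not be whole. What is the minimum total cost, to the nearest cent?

strawberries only: max(211/100, 4/1) = 4 servings → $3.00.
avocado only: max(211/11, 4/2) = 19.18 servings → $25.90.
strawberries + avocado with both tight: 2 servings and 1 serving → $2.85.
So the least-cost plan costs $2.85.

$2.85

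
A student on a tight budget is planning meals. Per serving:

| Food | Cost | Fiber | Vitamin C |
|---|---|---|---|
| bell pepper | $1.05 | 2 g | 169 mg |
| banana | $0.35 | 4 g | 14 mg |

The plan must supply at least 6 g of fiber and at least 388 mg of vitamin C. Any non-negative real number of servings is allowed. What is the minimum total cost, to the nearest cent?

At the optimum either one food covers both requirements or two foods hit both targets exactly; no other combination can be cheaper.
bell pepper only: max(6/2, 388/169) = 3 servings → $3.15.
banana only: max(6/4, 388/14) = 27.71 servings → $9.70.
bell pepper + banana with both tight: 2.265 servings and 0.3673 servings → $2.51.
Cheapest feasible corner: $2.51.

$2.51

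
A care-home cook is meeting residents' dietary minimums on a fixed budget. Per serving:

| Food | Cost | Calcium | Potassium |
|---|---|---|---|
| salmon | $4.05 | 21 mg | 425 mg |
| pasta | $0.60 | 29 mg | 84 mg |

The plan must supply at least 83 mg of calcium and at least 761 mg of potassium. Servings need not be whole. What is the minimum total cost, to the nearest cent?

$5.44

With two linear requirements the optimum uses one or two foods; enumerate the corners.
salmon only: max(83/21, 761/425) = 3.952 servings → $16.01.
pasta only: max(83/29, 761/84) = 9.06 servings → $5.44.
salmon + pasta with both tight: 1.43 servings and 1.827 servings → $6.89.
The minimum over all feasible corners is $5.44.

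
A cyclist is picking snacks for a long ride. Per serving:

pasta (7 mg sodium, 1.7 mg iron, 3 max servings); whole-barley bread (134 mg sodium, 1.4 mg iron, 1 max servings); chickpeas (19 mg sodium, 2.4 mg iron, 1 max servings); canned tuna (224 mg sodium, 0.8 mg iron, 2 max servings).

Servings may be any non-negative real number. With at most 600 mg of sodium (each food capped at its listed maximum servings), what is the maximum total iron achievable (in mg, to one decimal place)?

10.4 mg

Iron per mg sodium: pasta 0.2429, chickpeas 0.1263, whole-barley bread 0.01045, canned tuna 0.003571.
Take 3 servings of pasta: uses 21 mg sodium, +5.1 mg iron (running total 5.1 mg).
Take 1 serving of chickpeas: uses 19 mg sodium, +2.4 mg iron (running total 7.5 mg).
Take 1 serving of whole-barley bread: uses 134 mg sodium, +1.4 mg iron (running total 8.9 mg).
Take 1.902 servings of canned tuna: uses 426 mg sodium, +1.5 mg iron (running total 10.4 mg).
Filling greedily by iron-per-mg sodium is optimal for one linear limit, giving 10.4 mg.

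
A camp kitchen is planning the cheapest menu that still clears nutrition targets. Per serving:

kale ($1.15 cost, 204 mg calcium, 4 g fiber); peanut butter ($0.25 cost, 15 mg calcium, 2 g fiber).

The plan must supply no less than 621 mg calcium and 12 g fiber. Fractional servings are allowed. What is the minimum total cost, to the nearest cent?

$3.50

Check every corner: each single food scaled to meet both minima, and each pair solved so both constraints bind.
kale only: max(621/204, 12/4) = 3.044 servings → $3.50.
peanut butter only: max(621/15, 12/2) = 41.4 servings → $10.35.
kale + peanut butter: the both-tight solution has a negative serving — not a feasible corner.
Cheapest feasible corner: $3.50.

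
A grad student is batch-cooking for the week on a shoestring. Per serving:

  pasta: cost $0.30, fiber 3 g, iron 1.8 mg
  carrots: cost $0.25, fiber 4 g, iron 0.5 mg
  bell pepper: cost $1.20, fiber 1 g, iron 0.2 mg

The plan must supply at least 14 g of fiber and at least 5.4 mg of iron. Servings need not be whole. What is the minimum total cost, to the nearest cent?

$1.16

This is a tiny linear program; its minimum lies at a vertex of the feasible set. List the vertices and price them.
pasta only: max(14/3, 5.4/1.8) = 4.667 servings → $1.40.
carrots only: max(14/4, 5.4/0.5) = 10.8 servings → $2.70.
bell pepper only: max(14/1, 5.4/0.2) = 27 servings → $32.40.
pasta + carrots with both tight: 2.561 servings and 1.579 servings → $1.16.
pasta + bell pepper with both tight: 2.167 servings and 7.5 servings → $9.65.
carrots + bell pepper: intersection lies outside the first quadrant.
The minimum over all feasible corners is $1.16.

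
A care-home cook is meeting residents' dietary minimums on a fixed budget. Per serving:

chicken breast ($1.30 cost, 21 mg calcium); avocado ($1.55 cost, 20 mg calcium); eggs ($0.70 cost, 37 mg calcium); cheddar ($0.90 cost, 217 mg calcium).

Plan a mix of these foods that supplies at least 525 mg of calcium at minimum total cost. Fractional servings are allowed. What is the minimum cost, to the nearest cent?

Cost per mg of calcium: cheddar $0.0041, eggs $0.0189, chicken breast $0.0619, avocado $0.0775.
With no serving limits, use only cheddar: 525 mg / 217 mg = 2.419 servings × $0.90 = $2.18.

$2.18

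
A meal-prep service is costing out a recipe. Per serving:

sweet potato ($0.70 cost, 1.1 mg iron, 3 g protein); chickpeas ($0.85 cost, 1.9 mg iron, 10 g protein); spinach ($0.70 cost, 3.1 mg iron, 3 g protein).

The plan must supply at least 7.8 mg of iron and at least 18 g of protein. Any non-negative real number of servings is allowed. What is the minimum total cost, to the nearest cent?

$2.30

sweet potato only: max(7.8/1.1, 18/3) = 7.091 servings → $4.96.
chickpeas only: max(7.8/1.9, 18/10) = 4.105 servings → $3.49.
spinach only: max(7.8/3.1, 18/3) = 6 servings → $4.20.
sweet potato + chickpeas: the both-tight solution has a negative serving — not a feasible corner.
sweet potato + spinach with both tight: 5.4 servings and 0.6 servings → $4.20.
chickpeas + spinach with both tight: 1.281 servings and 1.731 servings → $2.30.
Cheapest feasible corner: $2.30.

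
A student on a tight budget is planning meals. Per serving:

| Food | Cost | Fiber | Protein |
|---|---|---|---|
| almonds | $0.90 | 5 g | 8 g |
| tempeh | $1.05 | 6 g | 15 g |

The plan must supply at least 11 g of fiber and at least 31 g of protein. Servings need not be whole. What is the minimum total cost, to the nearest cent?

$2.17

At the optimum either one food covers both requirements or two foods hit both targets exactly; no other combination can be cheaper.
almonds only: max(11/5, 31/8) = 3.875 servings → $3.49.
tempeh only: max(11/6, 31/15) = 2.067 servings → $2.17.
almonds + tempeh: intersection lies outside the first quadrant.
Cheapest feasible corner: $2.17.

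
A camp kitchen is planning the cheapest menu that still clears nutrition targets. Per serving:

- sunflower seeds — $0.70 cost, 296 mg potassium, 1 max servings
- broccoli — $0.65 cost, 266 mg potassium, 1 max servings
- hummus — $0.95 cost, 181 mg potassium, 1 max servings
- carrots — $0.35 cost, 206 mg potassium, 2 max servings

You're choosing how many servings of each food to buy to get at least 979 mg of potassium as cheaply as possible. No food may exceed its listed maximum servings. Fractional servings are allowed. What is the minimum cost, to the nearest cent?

$2.08

Cost per mg of potassium: carrots $0.0017, sunflower seeds $0.0024, broccoli $0.0024, hummus $0.0052.
Take 2 servings of carrots: +412.0 mg potassium for $0.70 (total $0.70, still need 567.0 mg).
Take 1 serving of sunflower seeds: +296.0 mg potassium for $0.70 (total $1.40, still need 271.0 mg).
Take 1 serving of broccoli: +266.0 mg potassium for $0.65 (total $2.05, still need 5.0 mg).
Take 0.02762 servings of hummus: +5.0 mg potassium for $0.03 (total $2.08, still need 0.0 mg).
Filling from the cheapest source first is optimal under one linear minimum: $2.08.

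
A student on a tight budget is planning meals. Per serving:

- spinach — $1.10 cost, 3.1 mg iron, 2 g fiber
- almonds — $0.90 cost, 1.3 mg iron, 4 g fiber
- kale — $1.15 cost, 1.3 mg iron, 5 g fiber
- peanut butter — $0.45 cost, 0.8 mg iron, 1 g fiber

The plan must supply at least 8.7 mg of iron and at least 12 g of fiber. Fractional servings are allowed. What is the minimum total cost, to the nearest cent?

At the optimum either one food covers both requirements or two foods hit both targets exactly; no other combination can be cheaper.
spinach only: max(8.7/3.1, 12/2) = 6 servings → $6.60.
almonds only: max(8.7/1.3, 12/4) = 6.692 servings → $6.02.
kale only: max(8.7/1.3, 12/5) = 6.692 servings → $7.70.
peanut butter only: max(8.7/0.8, 12/1) = 12 servings → $5.40.
spinach + almonds with both tight: 1.959 servings and 2.02 servings → $3.97.
spinach + kale with both tight: 2.163 servings and 1.535 servings → $4.14.
spinach + peanut butter with both targets exact would need a negative amount; discard.
almonds + kale: the both-tight solution has a negative serving — not a feasible corner.
almonds + peanut butter with both tight: 0.4737 servings and 10.11 servings → $4.97.
kale + peanut butter with both tight: 0.3333 servings and 10.33 servings → $5.03.
So the least-cost plan costs $3.97.

$3.97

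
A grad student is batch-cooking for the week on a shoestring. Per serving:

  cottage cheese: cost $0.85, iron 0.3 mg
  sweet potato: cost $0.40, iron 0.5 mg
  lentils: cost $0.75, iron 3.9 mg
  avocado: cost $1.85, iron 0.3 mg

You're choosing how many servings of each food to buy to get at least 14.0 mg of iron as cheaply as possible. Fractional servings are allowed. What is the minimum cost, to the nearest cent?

$2.69

Cost per mg of iron: lentils $0.1923, sweet potato $0.8000, cottage cheese $2.8333, avocado $6.1667.
With no serving limits, use only lentils: 14.0 mg / 3.9 mg = 3.59 servings × $0.75 = $2.69.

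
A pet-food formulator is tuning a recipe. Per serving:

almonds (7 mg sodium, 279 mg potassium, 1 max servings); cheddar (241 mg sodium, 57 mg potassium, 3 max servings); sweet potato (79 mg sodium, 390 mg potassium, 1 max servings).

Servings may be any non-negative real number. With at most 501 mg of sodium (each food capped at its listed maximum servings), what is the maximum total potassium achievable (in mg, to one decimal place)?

767.2 mg

Potassium per mg sodium: almonds 39.86, sweet potato 4.937, cheddar 0.2365.
Take 1 serving of almonds: uses 7 mg sodium, +279.0 mg potassium (running total 279.0 mg).
Take 1 serving of sweet potato: uses 79 mg sodium, +390.0 mg potassium (running total 669.0 mg).
Take 1.722 servings of cheddar: uses 415 mg sodium, +98.2 mg potassium (running total 767.2 mg).
Filling greedily by potassium-per-mg sodium is optimal for one linear limit, giving 767.2 mg.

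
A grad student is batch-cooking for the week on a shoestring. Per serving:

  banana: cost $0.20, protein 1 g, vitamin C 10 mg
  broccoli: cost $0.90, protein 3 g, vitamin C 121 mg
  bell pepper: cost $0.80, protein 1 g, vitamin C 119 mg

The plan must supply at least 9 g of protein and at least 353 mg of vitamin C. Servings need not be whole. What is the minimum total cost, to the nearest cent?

banana only: max(9/1, 353/10) = 35.3 servings → $7.06.
broccoli only: max(9/3, 353/121) = 3 servings → $2.70.
bell pepper only: max(9/1, 353/119) = 9 servings → $7.20.
banana + broccoli with both tight: 0.3297 servings and 2.89 servings → $2.67.
banana + bell pepper with both tight: 6.587 servings and 2.413 servings → $3.25.
broccoli + bell pepper: intersection lies outside the first quadrant.
The minimum over all feasible corners is $2.67.

$2.67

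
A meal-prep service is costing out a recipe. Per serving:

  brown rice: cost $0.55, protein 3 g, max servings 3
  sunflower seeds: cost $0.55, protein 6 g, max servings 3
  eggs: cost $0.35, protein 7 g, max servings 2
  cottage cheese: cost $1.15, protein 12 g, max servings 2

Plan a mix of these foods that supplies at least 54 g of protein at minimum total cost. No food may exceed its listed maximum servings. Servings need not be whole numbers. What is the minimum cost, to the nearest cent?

Cost per g of protein: eggs $0.0500, sunflower seeds $0.0917, cottage cheese $0.0958, brown rice $0.1833.
Take 2 servings of eggs: +14.0 g protein for $0.70 (total $0.70, still need 40.0 g).
Take 3 servings of sunflower seeds: +18.0 g protein for $1.65 (total $2.35, still need 22.0 g).
Take 1.833 servings of cottage cheese: +22.0 g protein for $2.11 (total $4.46, still need 0.0 g).
Greedy by cheapest-per-g is optimal for a single linear constraint, so the minimum cost is $4.46.

$4.46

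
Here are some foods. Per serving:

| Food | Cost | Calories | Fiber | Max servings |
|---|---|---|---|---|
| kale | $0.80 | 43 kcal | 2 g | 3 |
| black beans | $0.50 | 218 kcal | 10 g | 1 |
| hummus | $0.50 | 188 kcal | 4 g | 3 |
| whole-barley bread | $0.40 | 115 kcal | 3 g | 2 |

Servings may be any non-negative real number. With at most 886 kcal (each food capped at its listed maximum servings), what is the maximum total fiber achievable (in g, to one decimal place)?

28.6 g

Fiber per kcal: kale 0.04651, black beans 0.04587, whole-barley bread 0.02609, hummus 0.02128.
Take 3 servings of kale: uses 129 kcal, +6.0 g fiber (running total 6.0 g).
Take 1 serving of black beans: uses 218 kcal, +10.0 g fiber (running total 16.0 g).
Take 2 servings of whole-barley bread: uses 230 kcal, +6.0 g fiber (running total 22.0 g).
Take 1.644 servings of hummus: uses 309 kcal, +6.6 g fiber (running total 28.6 g).
Filling greedily by fiber-per-kcal is optimal for one linear limit, giving 28.6 g.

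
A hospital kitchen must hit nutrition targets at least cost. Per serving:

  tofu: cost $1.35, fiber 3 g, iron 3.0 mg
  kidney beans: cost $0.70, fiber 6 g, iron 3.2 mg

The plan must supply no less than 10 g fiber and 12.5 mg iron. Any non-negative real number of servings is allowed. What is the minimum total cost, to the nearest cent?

$2.73

With two linear requirements the optimum uses one or two foods; enumerate the corners.
tofu only: max(10/3, 12.5/3.0) = 4.167 servings → $5.62.
kidney beans only: max(10/6, 12.5/3.2) = 3.906 servings → $2.73.
tofu + kidney beans: intersection lies outside the first quadrant.
Cheapest feasible corner: $2.73.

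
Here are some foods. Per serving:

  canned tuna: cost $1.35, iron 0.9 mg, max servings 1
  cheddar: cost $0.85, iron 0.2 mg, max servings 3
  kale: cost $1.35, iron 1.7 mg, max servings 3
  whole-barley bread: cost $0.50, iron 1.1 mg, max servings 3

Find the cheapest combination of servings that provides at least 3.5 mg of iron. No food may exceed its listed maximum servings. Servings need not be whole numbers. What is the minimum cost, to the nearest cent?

Cost per mg of iron: whole-barley bread $0.4545, kale $0.7941, canned tuna $1.5000, cheddar $4.2500.
Take 3 servings of whole-barley bread: +3.3 mg iron for $1.50 (total $1.50, still need 0.2 mg).
Take 0.1176 servings of kale: +0.2 mg iron for $0.16 (total $1.66, still need 0.0 mg).
Filling from the cheapest source first is optimal under one linear minimum: $1.66.

$1.66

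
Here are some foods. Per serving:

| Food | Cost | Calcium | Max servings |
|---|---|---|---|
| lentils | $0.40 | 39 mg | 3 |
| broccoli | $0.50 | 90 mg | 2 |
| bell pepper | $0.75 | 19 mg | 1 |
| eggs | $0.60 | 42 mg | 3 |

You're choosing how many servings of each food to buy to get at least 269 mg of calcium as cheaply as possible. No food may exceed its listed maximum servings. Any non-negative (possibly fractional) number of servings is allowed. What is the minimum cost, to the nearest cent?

$1.91

Cost per mg of calcium: broccoli $0.0056, lentils $0.0103, eggs $0.0143, bell pepper $0.0395.
Take 2 servings of broccoli: +180.0 mg calcium for $1.00 (total $1.00, still need 89.0 mg).
Take 2.282 servings of lentils: +89.0 mg calcium for $0.91 (total $1.91, still need 0.0 mg).
Greedy by cheapest-per-mg is optimal for a single linear constraint, so the minimum cost is $1.91.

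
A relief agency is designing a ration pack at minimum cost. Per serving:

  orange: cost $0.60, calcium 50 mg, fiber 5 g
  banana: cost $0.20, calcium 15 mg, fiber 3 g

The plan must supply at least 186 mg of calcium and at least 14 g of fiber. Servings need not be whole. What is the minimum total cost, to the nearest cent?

The cheapest plan sits at a corner of the feasible region — with two constraints it uses at most two foods.
orange only: max(186/50, 14/5) = 3.72 servings → $2.23.
banana only: max(186/15, 14/3) = 12.4 servings → $2.48.
orange + banana: intersection lies outside the first quadrant.
Cheapest feasible corner: $2.23.

$2.23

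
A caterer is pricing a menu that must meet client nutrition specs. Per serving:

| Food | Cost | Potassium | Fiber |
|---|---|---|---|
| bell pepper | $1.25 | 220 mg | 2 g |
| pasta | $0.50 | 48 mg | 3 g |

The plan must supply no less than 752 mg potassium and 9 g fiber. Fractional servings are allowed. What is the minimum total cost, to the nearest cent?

Compare the cost at each extreme point of the feasible region.
bell pepper only: max(752/220, 9/2) = 4.5 servings → $5.62.
pasta only: max(752/48, 9/3) = 15.67 servings → $7.83.
bell pepper + pasta with both tight: 3.234 servings and 0.844 servings → $4.46.
Cheapest feasible corner: $4.46.

$4.46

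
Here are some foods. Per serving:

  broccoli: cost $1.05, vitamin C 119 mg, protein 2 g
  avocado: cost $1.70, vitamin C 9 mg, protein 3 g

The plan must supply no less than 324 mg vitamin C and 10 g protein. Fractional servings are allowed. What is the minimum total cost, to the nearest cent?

With two linear requirements the optimum uses one or two foods; enumerate the corners.
broccoli only: max(324/119, 10/2) = 5 servings → $5.25.
avocado only: max(324/9, 10/3) = 36 servings → $61.20.
broccoli + avocado with both tight: 2.602 servings and 1.599 servings → $5.45.
The minimum over all feasible corners is $5.25.

$5.25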